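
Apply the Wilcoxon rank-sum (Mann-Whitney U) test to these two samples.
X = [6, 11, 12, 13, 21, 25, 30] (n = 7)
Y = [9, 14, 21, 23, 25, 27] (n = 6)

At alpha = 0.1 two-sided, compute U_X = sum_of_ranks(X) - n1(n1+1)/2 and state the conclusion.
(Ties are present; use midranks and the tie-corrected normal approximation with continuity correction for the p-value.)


Step 1: Combine and sort all 13 observations; assign midranks.
sorted (value, group): (6,X), (9,Y), (11,X), (12,X), (13,X), (14,Y), (21,X), (21,Y), (23,Y), (25,X), (25,Y), (27,Y), (30,X)
ranks: 6->1, 9->2, 11->3, 12->4, 13->5, 14->6, 21->7.5, 21->7.5, 23->9, 25->10.5, 25->10.5, 27->12, 30->13
Step 2: Rank sum for X: R1 = 1 + 3 + 4 + 5 + 7.5 + 10.5 + 13 = 44.
Step 3: U_X = R1 - n1(n1+1)/2 = 44 - 7*8/2 = 44 - 28 = 16.
       U_Y = n1*n2 - U_X = 42 - 16 = 26.
Step 4: Ties are present, so use the tie-corrected normal approximation (with continuity correction) for the p-value.
Step 5: p-value = 0.519167; compare to alpha = 0.1. fail to reject H0.

U_X = 16, p = 0.519167, fail to reject H0 at alpha = 0.1.


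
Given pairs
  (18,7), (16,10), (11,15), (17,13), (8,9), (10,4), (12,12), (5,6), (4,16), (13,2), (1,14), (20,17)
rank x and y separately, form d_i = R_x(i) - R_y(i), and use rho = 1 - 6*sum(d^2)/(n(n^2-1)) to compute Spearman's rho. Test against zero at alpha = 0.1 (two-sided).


Step 1: Rank x and y separately (midranks; no ties here).
rank(x): 18->11, 16->9, 11->6, 17->10, 8->4, 10->5, 12->7, 5->3, 4->2, 13->8, 1->1, 20->12
rank(y): 7->4, 10->6, 15->10, 13->8, 9->5, 4->2, 12->7, 6->3, 16->11, 2->1, 14->9, 17->12
Step 2: d_i = R_x(i) - R_y(i); compute d_i^2.
  (11-4)^2=49, (9-6)^2=9, (6-10)^2=16, (10-8)^2=4, (4-5)^2=1, (5-2)^2=9, (7-7)^2=0, (3-3)^2=0, (2-11)^2=81, (8-1)^2=49, (1-9)^2=64, (12-12)^2=0
sum(d^2) = 282.
Step 3: rho = 1 - 6*282 / (12*(12^2 - 1)) = 1 - 1692/1716 = 0.013986.
Step 4: Under H0, t = rho * sqrt((n-2)/(1-rho^2)) = 0.0442 ~ t(10).
Step 5: Two-sided p-value from the t-distribution with 10 df = 0.965590.
Step 6: alpha = 0.1. fail to reject H0.

rho = 0.0140, p = 0.965590, fail to reject H0 at alpha = 0.1.


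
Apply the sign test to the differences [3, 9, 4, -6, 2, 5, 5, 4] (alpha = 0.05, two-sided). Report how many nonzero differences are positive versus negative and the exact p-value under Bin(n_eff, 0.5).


Step 1: Discard zero differences. Original n = 8; n_eff = number of nonzero differences = 8.
Nonzero differences (with sign): +3, +9, +4, -6, +2, +5, +5, +4
Step 2: Count signs: positive = 7, negative = 1.
Step 3: Under H0: P(positive) = 0.5, so the number of positives S ~ Bin(8, 0.5).
Step 4: Two-sided exact p-value = sum of Bin(8,0.5) probabilities at or below the observed probability = 0.070312.
Step 5: alpha = 0.05. fail to reject H0.

n_eff = 8, pos = 7, neg = 1, p = 0.070312, fail to reject H0.


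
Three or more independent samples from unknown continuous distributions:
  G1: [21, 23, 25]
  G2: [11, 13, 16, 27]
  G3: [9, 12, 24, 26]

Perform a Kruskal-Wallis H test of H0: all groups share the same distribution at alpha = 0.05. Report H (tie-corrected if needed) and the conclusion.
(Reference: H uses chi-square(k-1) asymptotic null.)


Step 1: Combine all N = 11 observations and assign midranks.
sorted (value, group, rank): (9,G3,1), (11,G2,2), (12,G3,3), (13,G2,4), (16,G2,5), (21,G1,6), (23,G1,7), (24,G3,8), (25,G1,9), (26,G3,10), (27,G2,11)
Step 2: Sum ranks within each group.
R_1 = 22 (n_1 = 3)
R_2 = 22 (n_2 = 4)
R_3 = 22 (n_3 = 4)
Step 3: H = 12/(N(N+1)) * sum(R_i^2/n_i) - 3(N+1)
     = 12/(11*12) * (22^2/3 + 22^2/4 + 22^2/4) - 3*12
     = 0.090909 * 403.333 - 36
     = 0.666667.
Step 4: No ties, so H is used without correction.
Step 5: Under H0, H ~ chi^2(2); p-value = 0.716531.
Step 6: alpha = 0.05. fail to reject H0.

H = 0.6667, df = 2, p = 0.716531, fail to reject H0.


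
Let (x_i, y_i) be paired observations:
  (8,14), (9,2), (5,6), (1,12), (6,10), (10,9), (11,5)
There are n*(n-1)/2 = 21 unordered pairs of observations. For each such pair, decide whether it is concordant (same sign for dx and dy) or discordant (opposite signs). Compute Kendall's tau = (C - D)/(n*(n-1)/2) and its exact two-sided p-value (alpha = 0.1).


Step 1: Enumerate the 21 unordered pairs (i,j) with i<j and classify each by sign(x_j-x_i) * sign(y_j-y_i).
  (1,2):dx=+1,dy=-12->D; (1,3):dx=-3,dy=-8->C; (1,4):dx=-7,dy=-2->C; (1,5):dx=-2,dy=-4->C
  (1,6):dx=+2,dy=-5->D; (1,7):dx=+3,dy=-9->D; (2,3):dx=-4,dy=+4->D; (2,4):dx=-8,dy=+10->D
  (2,5):dx=-3,dy=+8->D; (2,6):dx=+1,dy=+7->C; (2,7):dx=+2,dy=+3->C; (3,4):dx=-4,dy=+6->D
  (3,5):dx=+1,dy=+4->C; (3,6):dx=+5,dy=+3->C; (3,7):dx=+6,dy=-1->D; (4,5):dx=+5,dy=-2->D
  (4,6):dx=+9,dy=-3->D; (4,7):dx=+10,dy=-7->D; (5,6):dx=+4,dy=-1->D; (5,7):dx=+5,dy=-5->D
  (6,7):dx=+1,dy=-4->D
Step 2: C = 7, D = 14, total pairs = 21.
Step 3: tau = (C - D)/(n(n-1)/2) = (7 - 14)/21 = -0.333333.
Step 4: Exact two-sided p-value (enumerate n! = 5040 permutations of y under H0): p = 0.381349.
Step 5: alpha = 0.1. fail to reject H0.

tau_b = -0.3333 (C=7, D=14), p = 0.381349, fail to reject H0.


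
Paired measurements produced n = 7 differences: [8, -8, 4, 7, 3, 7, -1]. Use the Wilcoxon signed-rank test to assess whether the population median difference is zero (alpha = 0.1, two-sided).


Step 1: Drop any zero differences (none here) and take |d_i|.
|d| = [8, 8, 4, 7, 3, 7, 1]
Step 2: Midrank |d_i| (ties get averaged ranks).
ranks: |8|->6.5, |8|->6.5, |4|->3, |7|->4.5, |3|->2, |7|->4.5, |1|->1
Step 3: Attach original signs; sum ranks with positive sign and with negative sign.
W+ = 6.5 + 3 + 4.5 + 2 + 4.5 = 20.5
W- = 6.5 + 1 = 7.5
(Check: W+ + W- = 28 should equal n(n+1)/2 = 28.)
Step 4: Test statistic W = min(W+, W-) = 7.5.
Step 5: Ties in |d|, so use the tie-corrected normal approximation.
        E[W] = n(n+1)/4 = 7*8/4 = 14.
        Tie groups: |d|=7 (t=2), |d|=8 (t=2); sum(t^3 - t) = 12.
        Var[W] = n(n+1)(2n+1)/24 - sum(t^3-t)/48 = 840/24 - 12/48 = 34.75.
        z = (W - E[W]) / sqrt(Var[W]) = (7.5 - 14) / 5.8949 = -1.1026.
        Two-sided p = 2*Phi(z) = 0.270181.
Step 6: alpha = 0.1. fail to reject H0.

W+ = 20.5, W- = 7.5, W = min = 7.5, p = 0.270181, fail to reject H0.


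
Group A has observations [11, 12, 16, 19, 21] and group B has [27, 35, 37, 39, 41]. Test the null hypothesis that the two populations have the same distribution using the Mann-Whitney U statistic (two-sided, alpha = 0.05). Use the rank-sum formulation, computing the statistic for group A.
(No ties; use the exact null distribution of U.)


Step 1: Combine and sort all 10 observations; assign midranks.
sorted (value, group): (11,X), (12,X), (16,X), (19,X), (21,X), (27,Y), (35,Y), (37,Y), (39,Y), (41,Y)
ranks: 11->1, 12->2, 16->3, 19->4, 21->5, 27->6, 35->7, 37->8, 39->9, 41->10
Step 2: Rank sum for X: R1 = 1 + 2 + 3 + 4 + 5 = 15.
Step 3: U_X = R1 - n1(n1+1)/2 = 15 - 5*6/2 = 15 - 15 = 0.
       U_Y = n1*n2 - U_X = 25 - 0 = 25.
Step 4: No ties, so the exact null distribution of U (based on enumerating the C(10,5) = 252 equally likely rank assignments) gives the two-sided p-value.
Step 5: p-value = 0.007937; compare to alpha = 0.05. reject H0.

U_X = 0, p = 0.007937, reject H0 at alpha = 0.05.


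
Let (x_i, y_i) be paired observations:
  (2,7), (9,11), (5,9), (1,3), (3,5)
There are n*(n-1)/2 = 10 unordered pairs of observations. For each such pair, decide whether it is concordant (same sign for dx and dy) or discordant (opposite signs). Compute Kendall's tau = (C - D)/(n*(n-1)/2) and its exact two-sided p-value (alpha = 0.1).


Step 1: Enumerate the 10 unordered pairs (i,j) with i<j and classify each by sign(x_j-x_i) * sign(y_j-y_i).
  (1,2):dx=+7,dy=+4->C; (1,3):dx=+3,dy=+2->C; (1,4):dx=-1,dy=-4->C; (1,5):dx=+1,dy=-2->D
  (2,3):dx=-4,dy=-2->C; (2,4):dx=-8,dy=-8->C; (2,5):dx=-6,dy=-6->C; (3,4):dx=-4,dy=-6->C
  (3,5):dx=-2,dy=-4->C; (4,5):dx=+2,dy=+2->C
Step 2: C = 9, D = 1, total pairs = 10.
Step 3: tau = (C - D)/(n(n-1)/2) = (9 - 1)/10 = 0.800000.
Step 4: Exact two-sided p-value (enumerate n! = 120 permutations of y under H0): p = 0.083333.
Step 5: alpha = 0.1. reject H0.

tau_b = 0.8000 (C=9, D=1), p = 0.083333, reject H0.


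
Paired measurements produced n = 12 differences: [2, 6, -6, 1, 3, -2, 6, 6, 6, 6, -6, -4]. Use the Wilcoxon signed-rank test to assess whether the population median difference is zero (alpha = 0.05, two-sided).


Step 1: Drop any zero differences (none here) and take |d_i|.
|d| = [2, 6, 6, 1, 3, 2, 6, 6, 6, 6, 6, 4]
Step 2: Midrank |d_i| (ties get averaged ranks).
ranks: |2|->2.5, |6|->9, |6|->9, |1|->1, |3|->4, |2|->2.5, |6|->9, |6|->9, |6|->9, |6|->9, |6|->9, |4|->5
Step 3: Attach original signs; sum ranks with positive sign and with negative sign.
W+ = 2.5 + 9 + 1 + 4 + 9 + 9 + 9 + 9 = 52.5
W- = 9 + 2.5 + 9 + 5 = 25.5
(Check: W+ + W- = 78 should equal n(n+1)/2 = 78.)
Step 4: Test statistic W = min(W+, W-) = 25.5.
Step 5: Ties in |d|, so use the tie-corrected normal approximation.
        E[W] = n(n+1)/4 = 12*13/4 = 39.
        Tie groups: |d|=2 (t=2), |d|=6 (t=7); sum(t^3 - t) = 342.
        Var[W] = n(n+1)(2n+1)/24 - sum(t^3-t)/48 = 3900/24 - 342/48 = 155.375.
        z = (W - E[W]) / sqrt(Var[W]) = (25.5 - 39) / 12.4650 = -1.0830.
        Two-sided p = 2*Phi(z) = 0.278792.
Step 6: alpha = 0.05. fail to reject H0.

W+ = 52.5, W- = 25.5, W = min = 25.5, p = 0.278792, fail to reject H0.


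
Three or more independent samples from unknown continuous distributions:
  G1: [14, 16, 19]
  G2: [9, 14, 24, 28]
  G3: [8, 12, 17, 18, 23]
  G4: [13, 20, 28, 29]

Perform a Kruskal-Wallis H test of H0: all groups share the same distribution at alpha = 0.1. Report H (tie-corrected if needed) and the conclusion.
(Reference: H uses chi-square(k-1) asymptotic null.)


Step 1: Combine all N = 16 observations and assign midranks.
sorted (value, group, rank): (8,G3,1), (9,G2,2), (12,G3,3), (13,G4,4), (14,G1,5.5), (14,G2,5.5), (16,G1,7), (17,G3,8), (18,G3,9), (19,G1,10), (20,G4,11), (23,G3,12), (24,G2,13), (28,G2,14.5), (28,G4,14.5), (29,G4,16)
Step 2: Sum ranks within each group.
R_1 = 22.5 (n_1 = 3)
R_2 = 35 (n_2 = 4)
R_3 = 33 (n_3 = 5)
R_4 = 45.5 (n_4 = 4)
Step 3: H = 12/(N(N+1)) * sum(R_i^2/n_i) - 3(N+1)
     = 12/(16*17) * (22.5^2/3 + 35^2/4 + 33^2/5 + 45.5^2/4) - 3*17
     = 0.044118 * 1210.36 - 51
     = 2.398346.
Step 4: Ties present; correction factor C = 1 - 12/(16^3 - 16) = 0.997059. Corrected H = 2.398346 / 0.997059 = 2.405420.
Step 5: Under H0, H ~ chi^2(3); p-value = 0.492626.
Step 6: alpha = 0.1. fail to reject H0.

H = 2.4054, df = 3, p = 0.492626, fail to reject H0.


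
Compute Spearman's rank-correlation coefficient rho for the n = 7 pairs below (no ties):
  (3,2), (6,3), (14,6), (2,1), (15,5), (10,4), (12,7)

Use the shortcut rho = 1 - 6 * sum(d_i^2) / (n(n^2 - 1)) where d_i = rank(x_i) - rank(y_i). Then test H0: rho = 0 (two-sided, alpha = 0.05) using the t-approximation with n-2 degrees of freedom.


Step 1: Rank x and y separately (midranks; no ties here).
rank(x): 3->2, 6->3, 14->6, 2->1, 15->7, 10->4, 12->5
rank(y): 2->2, 3->3, 6->6, 1->1, 5->5, 4->4, 7->7
Step 2: d_i = R_x(i) - R_y(i); compute d_i^2.
  (2-2)^2=0, (3-3)^2=0, (6-6)^2=0, (1-1)^2=0, (7-5)^2=4, (4-4)^2=0, (5-7)^2=4
sum(d^2) = 8.
Step 3: rho = 1 - 6*8 / (7*(7^2 - 1)) = 1 - 48/336 = 0.857143.
Step 4: Under H0, t = rho * sqrt((n-2)/(1-rho^2)) = 3.7210 ~ t(5).
Step 5: Two-sided p-value from the t-distribution with 5 df = 0.013697.
Step 6: alpha = 0.05. reject H0.

rho = 0.8571, p = 0.013697, reject H0 at alpha = 0.05.


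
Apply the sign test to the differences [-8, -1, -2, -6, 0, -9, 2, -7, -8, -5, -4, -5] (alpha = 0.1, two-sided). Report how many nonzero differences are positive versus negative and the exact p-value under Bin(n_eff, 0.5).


Step 1: Discard zero differences. Original n = 12; n_eff = number of nonzero differences = 11.
Nonzero differences (with sign): -8, -1, -2, -6, -9, +2, -7, -8, -5, -4, -5
Step 2: Count signs: positive = 1, negative = 10.
Step 3: Under H0: P(positive) = 0.5, so the number of positives S ~ Bin(11, 0.5).
Step 4: Two-sided exact p-value = sum of Bin(11,0.5) probabilities at or below the observed probability = 0.011719.
Step 5: alpha = 0.1. reject H0.

n_eff = 11, pos = 1, neg = 10, p = 0.011719, reject H0.


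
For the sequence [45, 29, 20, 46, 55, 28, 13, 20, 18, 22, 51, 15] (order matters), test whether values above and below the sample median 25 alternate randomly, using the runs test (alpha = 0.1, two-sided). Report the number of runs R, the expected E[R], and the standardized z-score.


Step 1: Compute median = 25; label A = above, B = below.
Labels in order: AABAAABBBBAB  (n_A = 6, n_B = 6)
Step 2: Count runs R = 6.
Step 3: Under H0 (random ordering), E[R] = 2*n_A*n_B/(n_A+n_B) + 1 = 2*6*6/12 + 1 = 7.0000.
        Var[R] = 2*n_A*n_B*(2*n_A*n_B - n_A - n_B) / ((n_A+n_B)^2 * (n_A+n_B-1)) = 4320/1584 = 2.7273.
        SD[R] = 1.6514.
Step 4: Continuity-corrected z = (R + 0.5 - E[R]) / SD[R] = (6 + 0.5 - 7.0000) / 1.6514 = -0.3028.
Step 5: Two-sided p-value via normal approximation = 2*(1 - Phi(|z|)) = 0.762069.
Step 6: alpha = 0.1. fail to reject H0.

R = 6, z = -0.3028, p = 0.762069, fail to reject H0.


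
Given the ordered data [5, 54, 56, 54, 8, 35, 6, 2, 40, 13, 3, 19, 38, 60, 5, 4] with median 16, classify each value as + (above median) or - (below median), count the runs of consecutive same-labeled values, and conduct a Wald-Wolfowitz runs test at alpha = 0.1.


Step 1: Compute median = 16; label A = above, B = below.
Labels in order: BAAABABBABBAAABB  (n_A = 8, n_B = 8)
Step 2: Count runs R = 9.
Step 3: Under H0 (random ordering), E[R] = 2*n_A*n_B/(n_A+n_B) + 1 = 2*8*8/16 + 1 = 9.0000.
        Var[R] = 2*n_A*n_B*(2*n_A*n_B - n_A - n_B) / ((n_A+n_B)^2 * (n_A+n_B-1)) = 14336/3840 = 3.7333.
        SD[R] = 1.9322.
Step 4: R = E[R], so z = 0 with no continuity correction.
Step 5: Two-sided p-value via normal approximation = 2*(1 - Phi(|z|)) = 1.000000.
Step 6: alpha = 0.1. fail to reject H0.

R = 9, z = 0.0000, p = 1.000000, fail to reject H0.


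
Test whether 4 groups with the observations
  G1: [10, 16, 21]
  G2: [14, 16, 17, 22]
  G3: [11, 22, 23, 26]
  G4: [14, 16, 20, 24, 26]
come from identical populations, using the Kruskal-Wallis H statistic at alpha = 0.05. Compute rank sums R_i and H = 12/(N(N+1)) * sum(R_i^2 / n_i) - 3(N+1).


Step 1: Combine all N = 16 observations and assign midranks.
sorted (value, group, rank): (10,G1,1), (11,G3,2), (14,G2,3.5), (14,G4,3.5), (16,G1,6), (16,G2,6), (16,G4,6), (17,G2,8), (20,G4,9), (21,G1,10), (22,G2,11.5), (22,G3,11.5), (23,G3,13), (24,G4,14), (26,G3,15.5), (26,G4,15.5)
Step 2: Sum ranks within each group.
R_1 = 17 (n_1 = 3)
R_2 = 29 (n_2 = 4)
R_3 = 42 (n_3 = 4)
R_4 = 48 (n_4 = 5)
Step 3: H = 12/(N(N+1)) * sum(R_i^2/n_i) - 3(N+1)
     = 12/(16*17) * (17^2/3 + 29^2/4 + 42^2/4 + 48^2/5) - 3*17
     = 0.044118 * 1208.38 - 51
     = 2.311029.
Step 4: Ties present; correction factor C = 1 - 42/(16^3 - 16) = 0.989706. Corrected H = 2.311029 / 0.989706 = 2.335067.
Step 5: Under H0, H ~ chi^2(3); p-value = 0.505836.
Step 6: alpha = 0.05. fail to reject H0.

H = 2.3351, df = 3, p = 0.505836, fail to reject H0.


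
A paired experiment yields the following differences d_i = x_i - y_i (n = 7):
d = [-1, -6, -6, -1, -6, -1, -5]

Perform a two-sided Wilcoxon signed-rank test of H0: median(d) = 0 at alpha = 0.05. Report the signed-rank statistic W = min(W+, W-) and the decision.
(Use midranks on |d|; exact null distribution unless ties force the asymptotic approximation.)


Step 1: Drop any zero differences (none here) and take |d_i|.
|d| = [1, 6, 6, 1, 6, 1, 5]
Step 2: Midrank |d_i| (ties get averaged ranks).
ranks: |1|->2, |6|->6, |6|->6, |1|->2, |6|->6, |1|->2, |5|->4
Step 3: Attach original signs; sum ranks with positive sign and with negative sign.
W+ = 0 = 0
W- = 2 + 6 + 6 + 2 + 6 + 2 + 4 = 28
(Check: W+ + W- = 28 should equal n(n+1)/2 = 28.)
Step 4: Test statistic W = min(W+, W-) = 0.
Step 5: Ties in |d|, so use the tie-corrected normal approximation.
        E[W] = n(n+1)/4 = 7*8/4 = 14.
        Tie groups: |d|=1 (t=3), |d|=6 (t=3); sum(t^3 - t) = 48.
        Var[W] = n(n+1)(2n+1)/24 - sum(t^3-t)/48 = 840/24 - 48/48 = 34.
        z = (W - E[W]) / sqrt(Var[W]) = (0 - 14) / 5.8310 = -2.4010.
        Two-sided p = 2*Phi(z) = 0.016351.
Step 6: alpha = 0.05. reject H0.

W+ = 0, W- = 28, W = min = 0, p = 0.016351, reject H0.


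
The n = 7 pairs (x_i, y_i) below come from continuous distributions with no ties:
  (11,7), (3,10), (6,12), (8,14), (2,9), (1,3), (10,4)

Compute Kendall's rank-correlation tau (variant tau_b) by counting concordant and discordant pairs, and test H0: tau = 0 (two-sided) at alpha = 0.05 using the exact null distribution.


Step 1: Enumerate the 21 unordered pairs (i,j) with i<j and classify each by sign(x_j-x_i) * sign(y_j-y_i).
  (1,2):dx=-8,dy=+3->D; (1,3):dx=-5,dy=+5->D; (1,4):dx=-3,dy=+7->D; (1,5):dx=-9,dy=+2->D
  (1,6):dx=-10,dy=-4->C; (1,7):dx=-1,dy=-3->C; (2,3):dx=+3,dy=+2->C; (2,4):dx=+5,dy=+4->C
  (2,5):dx=-1,dy=-1->C; (2,6):dx=-2,dy=-7->C; (2,7):dx=+7,dy=-6->D; (3,4):dx=+2,dy=+2->C
  (3,5):dx=-4,dy=-3->C; (3,6):dx=-5,dy=-9->C; (3,7):dx=+4,dy=-8->D; (4,5):dx=-6,dy=-5->C
  (4,6):dx=-7,dy=-11->C; (4,7):dx=+2,dy=-10->D; (5,6):dx=-1,dy=-6->C; (5,7):dx=+8,dy=-5->D
  (6,7):dx=+9,dy=+1->C
Step 2: C = 13, D = 8, total pairs = 21.
Step 3: tau = (C - D)/(n(n-1)/2) = (13 - 8)/21 = 0.238095.
Step 4: Exact two-sided p-value (enumerate n! = 5040 permutations of y under H0): p = 0.561905.
Step 5: alpha = 0.05. fail to reject H0.

tau_b = 0.2381 (C=13, D=8), p = 0.561905, fail to reject H0.


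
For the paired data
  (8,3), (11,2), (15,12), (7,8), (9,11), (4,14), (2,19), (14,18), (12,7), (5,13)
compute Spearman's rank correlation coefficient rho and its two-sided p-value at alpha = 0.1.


Step 1: Rank x and y separately (midranks; no ties here).
rank(x): 8->5, 11->7, 15->10, 7->4, 9->6, 4->2, 2->1, 14->9, 12->8, 5->3
rank(y): 3->2, 2->1, 12->6, 8->4, 11->5, 14->8, 19->10, 18->9, 7->3, 13->7
Step 2: d_i = R_x(i) - R_y(i); compute d_i^2.
  (5-2)^2=9, (7-1)^2=36, (10-6)^2=16, (4-4)^2=0, (6-5)^2=1, (2-8)^2=36, (1-10)^2=81, (9-9)^2=0, (8-3)^2=25, (3-7)^2=16
sum(d^2) = 220.
Step 3: rho = 1 - 6*220 / (10*(10^2 - 1)) = 1 - 1320/990 = -0.333333.
Step 4: Under H0, t = rho * sqrt((n-2)/(1-rho^2)) = -1.0000 ~ t(8).
Step 5: Two-sided p-value from the t-distribution with 8 df = 0.346594.
Step 6: alpha = 0.1. fail to reject H0.

rho = -0.3333, p = 0.346594, fail to reject H0 at alpha = 0.1.


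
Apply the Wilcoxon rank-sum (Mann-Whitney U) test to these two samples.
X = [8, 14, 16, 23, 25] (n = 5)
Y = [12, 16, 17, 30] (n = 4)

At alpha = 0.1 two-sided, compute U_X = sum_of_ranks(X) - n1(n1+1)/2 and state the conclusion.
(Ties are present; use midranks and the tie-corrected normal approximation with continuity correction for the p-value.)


Step 1: Combine and sort all 9 observations; assign midranks.
sorted (value, group): (8,X), (12,Y), (14,X), (16,X), (16,Y), (17,Y), (23,X), (25,X), (30,Y)
ranks: 8->1, 12->2, 14->3, 16->4.5, 16->4.5, 17->6, 23->7, 25->8, 30->9
Step 2: Rank sum for X: R1 = 1 + 3 + 4.5 + 7 + 8 = 23.5.
Step 3: U_X = R1 - n1(n1+1)/2 = 23.5 - 5*6/2 = 23.5 - 15 = 8.5.
       U_Y = n1*n2 - U_X = 20 - 8.5 = 11.5.
Step 4: Ties are present, so use the tie-corrected normal approximation (with continuity correction) for the p-value.
Step 5: p-value = 0.805701; compare to alpha = 0.1. fail to reject H0.

U_X = 8.5, p = 0.805701, fail to reject H0 at alpha = 0.1.


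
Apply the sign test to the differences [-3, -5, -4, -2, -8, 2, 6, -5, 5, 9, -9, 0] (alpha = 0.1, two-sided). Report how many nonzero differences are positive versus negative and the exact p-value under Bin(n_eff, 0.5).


Step 1: Discard zero differences. Original n = 12; n_eff = number of nonzero differences = 11.
Nonzero differences (with sign): -3, -5, -4, -2, -8, +2, +6, -5, +5, +9, -9
Step 2: Count signs: positive = 4, negative = 7.
Step 3: Under H0: P(positive) = 0.5, so the number of positives S ~ Bin(11, 0.5).
Step 4: Two-sided exact p-value = sum of Bin(11,0.5) probabilities at or below the observed probability = 0.548828.
Step 5: alpha = 0.1. fail to reject H0.

n_eff = 11, pos = 4, neg = 7, p = 0.548828, fail to reject H0.


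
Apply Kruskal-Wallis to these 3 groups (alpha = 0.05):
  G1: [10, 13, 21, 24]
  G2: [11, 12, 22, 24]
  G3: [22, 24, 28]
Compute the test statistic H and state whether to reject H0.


Step 1: Combine all N = 11 observations and assign midranks.
sorted (value, group, rank): (10,G1,1), (11,G2,2), (12,G2,3), (13,G1,4), (21,G1,5), (22,G2,6.5), (22,G3,6.5), (24,G1,9), (24,G2,9), (24,G3,9), (28,G3,11)
Step 2: Sum ranks within each group.
R_1 = 19 (n_1 = 4)
R_2 = 20.5 (n_2 = 4)
R_3 = 26.5 (n_3 = 3)
Step 3: H = 12/(N(N+1)) * sum(R_i^2/n_i) - 3(N+1)
     = 12/(11*12) * (19^2/4 + 20.5^2/4 + 26.5^2/3) - 3*12
     = 0.090909 * 429.396 - 36
     = 3.035985.
Step 4: Ties present; correction factor C = 1 - 30/(11^3 - 11) = 0.977273. Corrected H = 3.035985 / 0.977273 = 3.106589.
Step 5: Under H0, H ~ chi^2(2); p-value = 0.211550.
Step 6: alpha = 0.05. fail to reject H0.

H = 3.1066, df = 2, p = 0.211550, fail to reject H0.


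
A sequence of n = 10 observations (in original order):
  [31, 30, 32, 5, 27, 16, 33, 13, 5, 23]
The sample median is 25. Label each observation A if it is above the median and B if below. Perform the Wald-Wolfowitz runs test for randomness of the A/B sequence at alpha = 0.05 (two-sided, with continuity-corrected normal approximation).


Step 1: Compute median = 25; label A = above, B = below.
Labels in order: AAABABABBB  (n_A = 5, n_B = 5)
Step 2: Count runs R = 6.
Step 3: Under H0 (random ordering), E[R] = 2*n_A*n_B/(n_A+n_B) + 1 = 2*5*5/10 + 1 = 6.0000.
        Var[R] = 2*n_A*n_B*(2*n_A*n_B - n_A - n_B) / ((n_A+n_B)^2 * (n_A+n_B-1)) = 2000/900 = 2.2222.
        SD[R] = 1.4907.
Step 4: R = E[R], so z = 0 with no continuity correction.
Step 5: Two-sided p-value via normal approximation = 2*(1 - Phi(|z|)) = 1.000000.
Step 6: alpha = 0.05. fail to reject H0.

R = 6, z = 0.0000, p = 1.000000, fail to reject H0.


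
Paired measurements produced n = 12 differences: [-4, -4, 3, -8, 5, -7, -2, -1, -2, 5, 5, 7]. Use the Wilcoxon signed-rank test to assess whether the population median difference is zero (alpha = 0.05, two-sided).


Step 1: Drop any zero differences (none here) and take |d_i|.
|d| = [4, 4, 3, 8, 5, 7, 2, 1, 2, 5, 5, 7]
Step 2: Midrank |d_i| (ties get averaged ranks).
ranks: |4|->5.5, |4|->5.5, |3|->4, |8|->12, |5|->8, |7|->10.5, |2|->2.5, |1|->1, |2|->2.5, |5|->8, |5|->8, |7|->10.5
Step 3: Attach original signs; sum ranks with positive sign and with negative sign.
W+ = 4 + 8 + 8 + 8 + 10.5 = 38.5
W- = 5.5 + 5.5 + 12 + 10.5 + 2.5 + 1 + 2.5 = 39.5
(Check: W+ + W- = 78 should equal n(n+1)/2 = 78.)
Step 4: Test statistic W = min(W+, W-) = 38.5.
Step 5: Ties in |d|, so use the tie-corrected normal approximation.
        E[W] = n(n+1)/4 = 12*13/4 = 39.
        Tie groups: |d|=2 (t=2), |d|=4 (t=2), |d|=5 (t=3), |d|=7 (t=2); sum(t^3 - t) = 42.
        Var[W] = n(n+1)(2n+1)/24 - sum(t^3-t)/48 = 3900/24 - 42/48 = 161.625.
        z = (W - E[W]) / sqrt(Var[W]) = (38.5 - 39) / 12.7132 = -0.0393.
        Two-sided p = 2*Phi(z) = 0.968628.
Step 6: alpha = 0.05. fail to reject H0.

W+ = 38.5, W- = 39.5, W = min = 38.5, p = 0.968628, fail to reject H0.


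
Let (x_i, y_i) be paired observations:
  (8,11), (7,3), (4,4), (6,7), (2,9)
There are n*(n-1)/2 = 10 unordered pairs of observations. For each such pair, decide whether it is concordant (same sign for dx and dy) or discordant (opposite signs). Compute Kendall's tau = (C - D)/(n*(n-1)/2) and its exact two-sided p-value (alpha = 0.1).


Step 1: Enumerate the 10 unordered pairs (i,j) with i<j and classify each by sign(x_j-x_i) * sign(y_j-y_i).
  (1,2):dx=-1,dy=-8->C; (1,3):dx=-4,dy=-7->C; (1,4):dx=-2,dy=-4->C; (1,5):dx=-6,dy=-2->C
  (2,3):dx=-3,dy=+1->D; (2,4):dx=-1,dy=+4->D; (2,5):dx=-5,dy=+6->D; (3,4):dx=+2,dy=+3->C
  (3,5):dx=-2,dy=+5->D; (4,5):dx=-4,dy=+2->D
Step 2: C = 5, D = 5, total pairs = 10.
Step 3: tau = (C - D)/(n(n-1)/2) = (5 - 5)/10 = 0.000000.
Step 4: Exact two-sided p-value (enumerate n! = 120 permutations of y under H0): p = 1.000000.
Step 5: alpha = 0.1. fail to reject H0.

tau_b = 0.0000 (C=5, D=5), p = 1.000000, fail to reject H0.


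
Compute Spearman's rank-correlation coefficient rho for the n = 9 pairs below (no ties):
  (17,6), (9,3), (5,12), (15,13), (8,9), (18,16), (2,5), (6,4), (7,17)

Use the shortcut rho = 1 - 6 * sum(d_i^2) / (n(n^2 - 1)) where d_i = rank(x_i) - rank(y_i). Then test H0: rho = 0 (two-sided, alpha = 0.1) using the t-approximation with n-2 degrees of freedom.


Step 1: Rank x and y separately (midranks; no ties here).
rank(x): 17->8, 9->6, 5->2, 15->7, 8->5, 18->9, 2->1, 6->3, 7->4
rank(y): 6->4, 3->1, 12->6, 13->7, 9->5, 16->8, 5->3, 4->2, 17->9
Step 2: d_i = R_x(i) - R_y(i); compute d_i^2.
  (8-4)^2=16, (6-1)^2=25, (2-6)^2=16, (7-7)^2=0, (5-5)^2=0, (9-8)^2=1, (1-3)^2=4, (3-2)^2=1, (4-9)^2=25
sum(d^2) = 88.
Step 3: rho = 1 - 6*88 / (9*(9^2 - 1)) = 1 - 528/720 = 0.266667.
Step 4: Under H0, t = rho * sqrt((n-2)/(1-rho^2)) = 0.7320 ~ t(7).
Step 5: Two-sided p-value from the t-distribution with 7 df = 0.487922.
Step 6: alpha = 0.1. fail to reject H0.

rho = 0.2667, p = 0.487922, fail to reject H0 at alpha = 0.1.


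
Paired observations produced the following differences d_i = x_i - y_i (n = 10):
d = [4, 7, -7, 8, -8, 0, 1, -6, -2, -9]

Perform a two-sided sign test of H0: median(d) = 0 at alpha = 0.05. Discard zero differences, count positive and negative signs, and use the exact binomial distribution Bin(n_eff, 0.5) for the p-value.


Step 1: Discard zero differences. Original n = 10; n_eff = number of nonzero differences = 9.
Nonzero differences (with sign): +4, +7, -7, +8, -8, +1, -6, -2, -9
Step 2: Count signs: positive = 4, negative = 5.
Step 3: Under H0: P(positive) = 0.5, so the number of positives S ~ Bin(9, 0.5).
Step 4: Two-sided exact p-value = sum of Bin(9,0.5) probabilities at or below the observed probability = 1.000000.
Step 5: alpha = 0.05. fail to reject H0.

n_eff = 9, pos = 4, neg = 5, p = 1.000000, fail to reject H0.


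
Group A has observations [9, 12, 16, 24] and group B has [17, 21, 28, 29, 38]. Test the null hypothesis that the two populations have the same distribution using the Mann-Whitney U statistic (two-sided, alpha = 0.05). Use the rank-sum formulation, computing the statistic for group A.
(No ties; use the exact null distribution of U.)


Step 1: Combine and sort all 9 observations; assign midranks.
sorted (value, group): (9,X), (12,X), (16,X), (17,Y), (21,Y), (24,X), (28,Y), (29,Y), (38,Y)
ranks: 9->1, 12->2, 16->3, 17->4, 21->5, 24->6, 28->7, 29->8, 38->9
Step 2: Rank sum for X: R1 = 1 + 2 + 3 + 6 = 12.
Step 3: U_X = R1 - n1(n1+1)/2 = 12 - 4*5/2 = 12 - 10 = 2.
       U_Y = n1*n2 - U_X = 20 - 2 = 18.
Step 4: No ties, so the exact null distribution of U (based on enumerating the C(9,4) = 126 equally likely rank assignments) gives the two-sided p-value.
Step 5: p-value = 0.063492; compare to alpha = 0.05. fail to reject H0.

U_X = 2, p = 0.063492, fail to reject H0 at alpha = 0.05.


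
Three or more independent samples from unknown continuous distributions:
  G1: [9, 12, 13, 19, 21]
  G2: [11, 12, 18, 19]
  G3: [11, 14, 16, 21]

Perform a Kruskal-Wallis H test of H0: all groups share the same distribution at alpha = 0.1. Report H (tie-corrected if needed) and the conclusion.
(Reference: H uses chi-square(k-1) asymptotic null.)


Step 1: Combine all N = 13 observations and assign midranks.
sorted (value, group, rank): (9,G1,1), (11,G2,2.5), (11,G3,2.5), (12,G1,4.5), (12,G2,4.5), (13,G1,6), (14,G3,7), (16,G3,8), (18,G2,9), (19,G1,10.5), (19,G2,10.5), (21,G1,12.5), (21,G3,12.5)
Step 2: Sum ranks within each group.
R_1 = 34.5 (n_1 = 5)
R_2 = 26.5 (n_2 = 4)
R_3 = 30 (n_3 = 4)
Step 3: H = 12/(N(N+1)) * sum(R_i^2/n_i) - 3(N+1)
     = 12/(13*14) * (34.5^2/5 + 26.5^2/4 + 30^2/4) - 3*14
     = 0.065934 * 638.612 - 42
     = 0.106319.
Step 4: Ties present; correction factor C = 1 - 24/(13^3 - 13) = 0.989011. Corrected H = 0.106319 / 0.989011 = 0.107500.
Step 5: Under H0, H ~ chi^2(2); p-value = 0.947669.
Step 6: alpha = 0.1. fail to reject H0.

H = 0.1075, df = 2, p = 0.947669, fail to reject H0.


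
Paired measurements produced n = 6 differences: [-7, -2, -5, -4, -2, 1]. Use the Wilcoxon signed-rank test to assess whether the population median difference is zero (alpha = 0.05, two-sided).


Step 1: Drop any zero differences (none here) and take |d_i|.
|d| = [7, 2, 5, 4, 2, 1]
Step 2: Midrank |d_i| (ties get averaged ranks).
ranks: |7|->6, |2|->2.5, |5|->5, |4|->4, |2|->2.5, |1|->1
Step 3: Attach original signs; sum ranks with positive sign and with negative sign.
W+ = 1 = 1
W- = 6 + 2.5 + 5 + 4 + 2.5 = 20
(Check: W+ + W- = 21 should equal n(n+1)/2 = 21.)
Step 4: Test statistic W = min(W+, W-) = 1.
Step 5: Ties in |d|, so use the tie-corrected normal approximation.
        E[W] = n(n+1)/4 = 6*7/4 = 10.5.
        Tie groups: |d|=2 (t=2); sum(t^3 - t) = 6.
        Var[W] = n(n+1)(2n+1)/24 - sum(t^3-t)/48 = 546/24 - 6/48 = 22.625.
        z = (W - E[W]) / sqrt(Var[W]) = (1 - 10.5) / 4.7566 = -1.9972.
        Two-sided p = 2*Phi(z) = 0.045800.
Step 6: alpha = 0.05. reject H0.

W+ = 1, W- = 20, W = min = 1, p = 0.045800, reject H0.


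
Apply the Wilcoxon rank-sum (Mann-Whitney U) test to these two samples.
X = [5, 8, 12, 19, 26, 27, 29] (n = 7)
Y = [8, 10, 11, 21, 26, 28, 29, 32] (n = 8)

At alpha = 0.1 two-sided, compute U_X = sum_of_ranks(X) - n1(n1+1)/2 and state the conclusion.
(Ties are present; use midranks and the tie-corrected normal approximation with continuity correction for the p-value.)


Step 1: Combine and sort all 15 observations; assign midranks.
sorted (value, group): (5,X), (8,X), (8,Y), (10,Y), (11,Y), (12,X), (19,X), (21,Y), (26,X), (26,Y), (27,X), (28,Y), (29,X), (29,Y), (32,Y)
ranks: 5->1, 8->2.5, 8->2.5, 10->4, 11->5, 12->6, 19->7, 21->8, 26->9.5, 26->9.5, 27->11, 28->12, 29->13.5, 29->13.5, 32->15
Step 2: Rank sum for X: R1 = 1 + 2.5 + 6 + 7 + 9.5 + 11 + 13.5 = 50.5.
Step 3: U_X = R1 - n1(n1+1)/2 = 50.5 - 7*8/2 = 50.5 - 28 = 22.5.
       U_Y = n1*n2 - U_X = 56 - 22.5 = 33.5.
Step 4: Ties are present, so use the tie-corrected normal approximation (with continuity correction) for the p-value.
Step 5: p-value = 0.561784; compare to alpha = 0.1. fail to reject H0.

U_X = 22.5, p = 0.561784, fail to reject H0 at alpha = 0.1.


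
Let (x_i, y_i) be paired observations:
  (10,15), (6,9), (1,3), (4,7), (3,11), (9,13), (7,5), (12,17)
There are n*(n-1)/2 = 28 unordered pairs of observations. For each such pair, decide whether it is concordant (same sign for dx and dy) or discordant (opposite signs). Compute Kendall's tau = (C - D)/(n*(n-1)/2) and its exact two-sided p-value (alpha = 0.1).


Step 1: Enumerate the 28 unordered pairs (i,j) with i<j and classify each by sign(x_j-x_i) * sign(y_j-y_i).
  (1,2):dx=-4,dy=-6->C; (1,3):dx=-9,dy=-12->C; (1,4):dx=-6,dy=-8->C; (1,5):dx=-7,dy=-4->C
  (1,6):dx=-1,dy=-2->C; (1,7):dx=-3,dy=-10->C; (1,8):dx=+2,dy=+2->C; (2,3):dx=-5,dy=-6->C
  (2,4):dx=-2,dy=-2->C; (2,5):dx=-3,dy=+2->D; (2,6):dx=+3,dy=+4->C; (2,7):dx=+1,dy=-4->D
  (2,8):dx=+6,dy=+8->C; (3,4):dx=+3,dy=+4->C; (3,5):dx=+2,dy=+8->C; (3,6):dx=+8,dy=+10->C
  (3,7):dx=+6,dy=+2->C; (3,8):dx=+11,dy=+14->C; (4,5):dx=-1,dy=+4->D; (4,6):dx=+5,dy=+6->C
  (4,7):dx=+3,dy=-2->D; (4,8):dx=+8,dy=+10->C; (5,6):dx=+6,dy=+2->C; (5,7):dx=+4,dy=-6->D
  (5,8):dx=+9,dy=+6->C; (6,7):dx=-2,dy=-8->C; (6,8):dx=+3,dy=+4->C; (7,8):dx=+5,dy=+12->C
Step 2: C = 23, D = 5, total pairs = 28.
Step 3: tau = (C - D)/(n(n-1)/2) = (23 - 5)/28 = 0.642857.
Step 4: Exact two-sided p-value (enumerate n! = 40320 permutations of y under H0): p = 0.031151.
Step 5: alpha = 0.1. reject H0.

tau_b = 0.6429 (C=23, D=5), p = 0.031151, reject H0.


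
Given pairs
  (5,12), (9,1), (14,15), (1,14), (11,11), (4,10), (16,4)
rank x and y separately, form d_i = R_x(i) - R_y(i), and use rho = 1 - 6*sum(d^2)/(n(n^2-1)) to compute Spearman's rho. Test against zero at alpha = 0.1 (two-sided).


Step 1: Rank x and y separately (midranks; no ties here).
rank(x): 5->3, 9->4, 14->6, 1->1, 11->5, 4->2, 16->7
rank(y): 12->5, 1->1, 15->7, 14->6, 11->4, 10->3, 4->2
Step 2: d_i = R_x(i) - R_y(i); compute d_i^2.
  (3-5)^2=4, (4-1)^2=9, (6-7)^2=1, (1-6)^2=25, (5-4)^2=1, (2-3)^2=1, (7-2)^2=25
sum(d^2) = 66.
Step 3: rho = 1 - 6*66 / (7*(7^2 - 1)) = 1 - 396/336 = -0.178571.
Step 4: Under H0, t = rho * sqrt((n-2)/(1-rho^2)) = -0.4058 ~ t(5).
Step 5: Two-sided p-value from the t-distribution with 5 df = 0.701658.
Step 6: alpha = 0.1. fail to reject H0.

rho = -0.1786, p = 0.701658, fail to reject H0 at alpha = 0.1.


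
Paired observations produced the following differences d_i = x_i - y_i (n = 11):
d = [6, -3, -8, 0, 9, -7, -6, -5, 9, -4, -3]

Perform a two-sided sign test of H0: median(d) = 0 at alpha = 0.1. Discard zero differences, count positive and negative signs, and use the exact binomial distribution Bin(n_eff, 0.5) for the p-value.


Step 1: Discard zero differences. Original n = 11; n_eff = number of nonzero differences = 10.
Nonzero differences (with sign): +6, -3, -8, +9, -7, -6, -5, +9, -4, -3
Step 2: Count signs: positive = 3, negative = 7.
Step 3: Under H0: P(positive) = 0.5, so the number of positives S ~ Bin(10, 0.5).
Step 4: Two-sided exact p-value = sum of Bin(10,0.5) probabilities at or below the observed probability = 0.343750.
Step 5: alpha = 0.1. fail to reject H0.

n_eff = 10, pos = 3, neg = 7, p = 0.343750, fail to reject H0.


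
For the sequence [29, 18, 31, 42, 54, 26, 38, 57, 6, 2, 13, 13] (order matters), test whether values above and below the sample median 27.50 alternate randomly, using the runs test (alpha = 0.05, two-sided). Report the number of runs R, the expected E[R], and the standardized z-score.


Step 1: Compute median = 27.50; label A = above, B = below.
Labels in order: ABAAABAABBBB  (n_A = 6, n_B = 6)
Step 2: Count runs R = 6.
Step 3: Under H0 (random ordering), E[R] = 2*n_A*n_B/(n_A+n_B) + 1 = 2*6*6/12 + 1 = 7.0000.
        Var[R] = 2*n_A*n_B*(2*n_A*n_B - n_A - n_B) / ((n_A+n_B)^2 * (n_A+n_B-1)) = 4320/1584 = 2.7273.
        SD[R] = 1.6514.
Step 4: Continuity-corrected z = (R + 0.5 - E[R]) / SD[R] = (6 + 0.5 - 7.0000) / 1.6514 = -0.3028.
Step 5: Two-sided p-value via normal approximation = 2*(1 - Phi(|z|)) = 0.762069.
Step 6: alpha = 0.05. fail to reject H0.

R = 6, z = -0.3028, p = 0.762069, fail to reject H0.


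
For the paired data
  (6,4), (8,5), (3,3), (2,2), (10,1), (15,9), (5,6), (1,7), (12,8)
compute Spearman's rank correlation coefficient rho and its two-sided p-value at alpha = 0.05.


Step 1: Rank x and y separately (midranks; no ties here).
rank(x): 6->5, 8->6, 3->3, 2->2, 10->7, 15->9, 5->4, 1->1, 12->8
rank(y): 4->4, 5->5, 3->3, 2->2, 1->1, 9->9, 6->6, 7->7, 8->8
Step 2: d_i = R_x(i) - R_y(i); compute d_i^2.
  (5-4)^2=1, (6-5)^2=1, (3-3)^2=0, (2-2)^2=0, (7-1)^2=36, (9-9)^2=0, (4-6)^2=4, (1-7)^2=36, (8-8)^2=0
sum(d^2) = 78.
Step 3: rho = 1 - 6*78 / (9*(9^2 - 1)) = 1 - 468/720 = 0.350000.
Step 4: Under H0, t = rho * sqrt((n-2)/(1-rho^2)) = 0.9885 ~ t(7).
Step 5: Two-sided p-value from the t-distribution with 7 df = 0.355820.
Step 6: alpha = 0.05. fail to reject H0.

rho = 0.3500, p = 0.355820, fail to reject H0 at alpha = 0.05.


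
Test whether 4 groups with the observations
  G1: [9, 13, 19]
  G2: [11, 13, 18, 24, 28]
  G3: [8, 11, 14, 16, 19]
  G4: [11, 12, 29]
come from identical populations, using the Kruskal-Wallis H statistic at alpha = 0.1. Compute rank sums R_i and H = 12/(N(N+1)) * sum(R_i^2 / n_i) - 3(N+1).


Step 1: Combine all N = 16 observations and assign midranks.
sorted (value, group, rank): (8,G3,1), (9,G1,2), (11,G2,4), (11,G3,4), (11,G4,4), (12,G4,6), (13,G1,7.5), (13,G2,7.5), (14,G3,9), (16,G3,10), (18,G2,11), (19,G1,12.5), (19,G3,12.5), (24,G2,14), (28,G2,15), (29,G4,16)
Step 2: Sum ranks within each group.
R_1 = 22 (n_1 = 3)
R_2 = 51.5 (n_2 = 5)
R_3 = 36.5 (n_3 = 5)
R_4 = 26 (n_4 = 3)
Step 3: H = 12/(N(N+1)) * sum(R_i^2/n_i) - 3(N+1)
     = 12/(16*17) * (22^2/3 + 51.5^2/5 + 36.5^2/5 + 26^2/3) - 3*17
     = 0.044118 * 1183.57 - 51
     = 1.216176.
Step 4: Ties present; correction factor C = 1 - 36/(16^3 - 16) = 0.991176. Corrected H = 1.216176 / 0.991176 = 1.227003.
Step 5: Under H0, H ~ chi^2(3); p-value = 0.746535.
Step 6: alpha = 0.1. fail to reject H0.

H = 1.2270, df = 3, p = 0.746535, fail to reject H0.


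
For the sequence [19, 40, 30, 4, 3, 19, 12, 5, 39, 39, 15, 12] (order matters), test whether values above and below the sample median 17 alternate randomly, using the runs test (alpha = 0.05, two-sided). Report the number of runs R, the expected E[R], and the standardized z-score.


Step 1: Compute median = 17; label A = above, B = below.
Labels in order: AAABBABBAABB  (n_A = 6, n_B = 6)
Step 2: Count runs R = 6.
Step 3: Under H0 (random ordering), E[R] = 2*n_A*n_B/(n_A+n_B) + 1 = 2*6*6/12 + 1 = 7.0000.
        Var[R] = 2*n_A*n_B*(2*n_A*n_B - n_A - n_B) / ((n_A+n_B)^2 * (n_A+n_B-1)) = 4320/1584 = 2.7273.
        SD[R] = 1.6514.
Step 4: Continuity-corrected z = (R + 0.5 - E[R]) / SD[R] = (6 + 0.5 - 7.0000) / 1.6514 = -0.3028.
Step 5: Two-sided p-value via normal approximation = 2*(1 - Phi(|z|)) = 0.762069.
Step 6: alpha = 0.05. fail to reject H0.

R = 6, z = -0.3028, p = 0.762069, fail to reject H0.


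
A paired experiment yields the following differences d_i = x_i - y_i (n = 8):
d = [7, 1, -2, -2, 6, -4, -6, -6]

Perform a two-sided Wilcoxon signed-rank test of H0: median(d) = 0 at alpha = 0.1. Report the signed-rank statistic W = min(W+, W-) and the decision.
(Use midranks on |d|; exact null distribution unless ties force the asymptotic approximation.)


Step 1: Drop any zero differences (none here) and take |d_i|.
|d| = [7, 1, 2, 2, 6, 4, 6, 6]
Step 2: Midrank |d_i| (ties get averaged ranks).
ranks: |7|->8, |1|->1, |2|->2.5, |2|->2.5, |6|->6, |4|->4, |6|->6, |6|->6
Step 3: Attach original signs; sum ranks with positive sign and with negative sign.
W+ = 8 + 1 + 6 = 15
W- = 2.5 + 2.5 + 4 + 6 + 6 = 21
(Check: W+ + W- = 36 should equal n(n+1)/2 = 36.)
Step 4: Test statistic W = min(W+, W-) = 15.
Step 5: Ties in |d|, so use the tie-corrected normal approximation.
        E[W] = n(n+1)/4 = 8*9/4 = 18.
        Tie groups: |d|=2 (t=2), |d|=6 (t=3); sum(t^3 - t) = 30.
        Var[W] = n(n+1)(2n+1)/24 - sum(t^3-t)/48 = 1224/24 - 30/48 = 50.375.
        z = (W - E[W]) / sqrt(Var[W]) = (15 - 18) / 7.0975 = -0.4227.
        Two-sided p = 2*Phi(z) = 0.672527.
Step 6: alpha = 0.1. fail to reject H0.

W+ = 15, W- = 21, W = min = 15, p = 0.672527, fail to reject H0.


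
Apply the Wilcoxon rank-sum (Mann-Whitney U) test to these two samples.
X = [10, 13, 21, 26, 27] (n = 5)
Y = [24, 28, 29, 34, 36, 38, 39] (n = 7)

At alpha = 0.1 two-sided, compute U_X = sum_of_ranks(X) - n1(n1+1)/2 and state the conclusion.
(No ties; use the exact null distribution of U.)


Step 1: Combine and sort all 12 observations; assign midranks.
sorted (value, group): (10,X), (13,X), (21,X), (24,Y), (26,X), (27,X), (28,Y), (29,Y), (34,Y), (36,Y), (38,Y), (39,Y)
ranks: 10->1, 13->2, 21->3, 24->4, 26->5, 27->6, 28->7, 29->8, 34->9, 36->10, 38->11, 39->12
Step 2: Rank sum for X: R1 = 1 + 2 + 3 + 5 + 6 = 17.
Step 3: U_X = R1 - n1(n1+1)/2 = 17 - 5*6/2 = 17 - 15 = 2.
       U_Y = n1*n2 - U_X = 35 - 2 = 33.
Step 4: No ties, so the exact null distribution of U (based on enumerating the C(12,5) = 792 equally likely rank assignments) gives the two-sided p-value.
Step 5: p-value = 0.010101; compare to alpha = 0.1. reject H0.

U_X = 2, p = 0.010101, reject H0 at alpha = 0.1.


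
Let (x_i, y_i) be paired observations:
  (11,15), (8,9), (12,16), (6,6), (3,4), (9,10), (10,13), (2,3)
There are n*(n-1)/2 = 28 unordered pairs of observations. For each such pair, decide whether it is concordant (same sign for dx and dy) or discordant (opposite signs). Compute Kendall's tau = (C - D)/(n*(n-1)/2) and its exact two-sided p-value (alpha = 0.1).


Step 1: Enumerate the 28 unordered pairs (i,j) with i<j and classify each by sign(x_j-x_i) * sign(y_j-y_i).
  (1,2):dx=-3,dy=-6->C; (1,3):dx=+1,dy=+1->C; (1,4):dx=-5,dy=-9->C; (1,5):dx=-8,dy=-11->C
  (1,6):dx=-2,dy=-5->C; (1,7):dx=-1,dy=-2->C; (1,8):dx=-9,dy=-12->C; (2,3):dx=+4,dy=+7->C
  (2,4):dx=-2,dy=-3->C; (2,5):dx=-5,dy=-5->C; (2,6):dx=+1,dy=+1->C; (2,7):dx=+2,dy=+4->C
  (2,8):dx=-6,dy=-6->C; (3,4):dx=-6,dy=-10->C; (3,5):dx=-9,dy=-12->C; (3,6):dx=-3,dy=-6->C
  (3,7):dx=-2,dy=-3->C; (3,8):dx=-10,dy=-13->C; (4,5):dx=-3,dy=-2->C; (4,6):dx=+3,dy=+4->C
  (4,7):dx=+4,dy=+7->C; (4,8):dx=-4,dy=-3->C; (5,6):dx=+6,dy=+6->C; (5,7):dx=+7,dy=+9->C
  (5,8):dx=-1,dy=-1->C; (6,7):dx=+1,dy=+3->C; (6,8):dx=-7,dy=-7->C; (7,8):dx=-8,dy=-10->C
Step 2: C = 28, D = 0, total pairs = 28.
Step 3: tau = (C - D)/(n(n-1)/2) = (28 - 0)/28 = 1.000000.
Step 4: Exact two-sided p-value (enumerate n! = 40320 permutations of y under H0): p = 0.000050.
Step 5: alpha = 0.1. reject H0.

tau_b = 1.0000 (C=28, D=0), p = 0.000050, reject H0.
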